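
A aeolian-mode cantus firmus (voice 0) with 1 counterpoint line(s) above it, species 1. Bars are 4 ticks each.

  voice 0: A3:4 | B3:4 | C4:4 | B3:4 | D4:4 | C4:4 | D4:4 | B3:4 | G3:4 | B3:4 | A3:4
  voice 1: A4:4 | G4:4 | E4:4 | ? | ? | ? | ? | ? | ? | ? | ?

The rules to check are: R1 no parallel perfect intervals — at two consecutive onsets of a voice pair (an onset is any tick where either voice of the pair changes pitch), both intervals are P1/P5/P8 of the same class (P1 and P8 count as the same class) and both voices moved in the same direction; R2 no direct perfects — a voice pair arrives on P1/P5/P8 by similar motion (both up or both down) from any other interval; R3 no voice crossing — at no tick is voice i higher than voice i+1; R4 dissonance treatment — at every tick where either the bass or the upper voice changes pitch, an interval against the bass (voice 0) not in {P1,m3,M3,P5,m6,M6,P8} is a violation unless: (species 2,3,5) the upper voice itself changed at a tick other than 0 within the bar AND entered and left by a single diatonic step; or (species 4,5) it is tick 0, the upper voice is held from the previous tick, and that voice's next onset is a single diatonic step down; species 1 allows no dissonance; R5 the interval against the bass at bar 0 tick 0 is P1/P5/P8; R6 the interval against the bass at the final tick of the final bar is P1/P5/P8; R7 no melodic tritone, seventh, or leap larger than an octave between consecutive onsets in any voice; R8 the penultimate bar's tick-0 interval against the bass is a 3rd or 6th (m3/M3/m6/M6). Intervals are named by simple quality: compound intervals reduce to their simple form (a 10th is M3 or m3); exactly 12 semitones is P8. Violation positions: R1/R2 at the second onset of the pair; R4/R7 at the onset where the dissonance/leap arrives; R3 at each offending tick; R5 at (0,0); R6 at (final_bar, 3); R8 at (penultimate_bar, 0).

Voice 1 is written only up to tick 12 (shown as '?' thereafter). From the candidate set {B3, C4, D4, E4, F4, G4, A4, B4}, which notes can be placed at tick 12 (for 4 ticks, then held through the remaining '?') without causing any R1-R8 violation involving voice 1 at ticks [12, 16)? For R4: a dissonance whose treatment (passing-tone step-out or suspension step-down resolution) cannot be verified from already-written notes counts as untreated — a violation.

B3: violates R2
C4: violates R4
D4: legal
E4: violates R4
F4: violates R4
G4: legal
A4: violates R4
B4: legal

{B4, D4, G4}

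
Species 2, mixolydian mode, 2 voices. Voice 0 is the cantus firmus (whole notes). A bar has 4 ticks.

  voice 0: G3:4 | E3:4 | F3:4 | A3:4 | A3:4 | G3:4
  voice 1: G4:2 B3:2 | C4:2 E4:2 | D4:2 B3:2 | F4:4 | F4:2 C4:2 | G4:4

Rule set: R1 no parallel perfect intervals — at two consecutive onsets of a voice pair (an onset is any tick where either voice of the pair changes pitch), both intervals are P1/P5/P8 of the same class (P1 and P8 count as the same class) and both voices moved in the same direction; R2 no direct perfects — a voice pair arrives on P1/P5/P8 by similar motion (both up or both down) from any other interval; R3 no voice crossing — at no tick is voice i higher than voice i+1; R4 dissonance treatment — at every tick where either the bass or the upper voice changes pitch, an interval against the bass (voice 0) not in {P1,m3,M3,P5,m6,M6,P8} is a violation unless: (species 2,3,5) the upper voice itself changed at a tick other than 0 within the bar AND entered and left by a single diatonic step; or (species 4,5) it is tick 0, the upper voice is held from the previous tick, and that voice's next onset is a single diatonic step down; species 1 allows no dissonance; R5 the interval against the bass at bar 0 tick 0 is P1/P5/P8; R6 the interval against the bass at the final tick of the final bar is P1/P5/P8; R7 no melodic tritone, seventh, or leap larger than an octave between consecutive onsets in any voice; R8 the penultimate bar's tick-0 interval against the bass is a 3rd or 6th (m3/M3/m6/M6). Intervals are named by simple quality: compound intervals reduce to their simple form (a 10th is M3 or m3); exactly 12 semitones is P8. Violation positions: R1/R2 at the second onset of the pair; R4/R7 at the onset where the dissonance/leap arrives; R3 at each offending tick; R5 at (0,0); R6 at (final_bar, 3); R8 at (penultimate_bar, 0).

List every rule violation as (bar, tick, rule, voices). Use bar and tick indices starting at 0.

bar 0: v0=G3 v1=G4 downbeat P8
bar 1: v0=E3 v1=C4 downbeat m6
bar 2: v0=F3 v1=D4 downbeat M6
bar 3: v0=A3 v1=F4 downbeat m6
bar 4: v0=A3 v1=F4 downbeat m6
bar 5: v0=G3 v1=G4 downbeat P8
  -> R4 @ bar 2 tick 2 v(0, 1): F3/B3 TT untreated
  -> R7 @ bar 3 tick 0 v(1,): B3->F4 leap 6st

(2, 2, R4, (0, 1))
(3, 0, R7, (1,))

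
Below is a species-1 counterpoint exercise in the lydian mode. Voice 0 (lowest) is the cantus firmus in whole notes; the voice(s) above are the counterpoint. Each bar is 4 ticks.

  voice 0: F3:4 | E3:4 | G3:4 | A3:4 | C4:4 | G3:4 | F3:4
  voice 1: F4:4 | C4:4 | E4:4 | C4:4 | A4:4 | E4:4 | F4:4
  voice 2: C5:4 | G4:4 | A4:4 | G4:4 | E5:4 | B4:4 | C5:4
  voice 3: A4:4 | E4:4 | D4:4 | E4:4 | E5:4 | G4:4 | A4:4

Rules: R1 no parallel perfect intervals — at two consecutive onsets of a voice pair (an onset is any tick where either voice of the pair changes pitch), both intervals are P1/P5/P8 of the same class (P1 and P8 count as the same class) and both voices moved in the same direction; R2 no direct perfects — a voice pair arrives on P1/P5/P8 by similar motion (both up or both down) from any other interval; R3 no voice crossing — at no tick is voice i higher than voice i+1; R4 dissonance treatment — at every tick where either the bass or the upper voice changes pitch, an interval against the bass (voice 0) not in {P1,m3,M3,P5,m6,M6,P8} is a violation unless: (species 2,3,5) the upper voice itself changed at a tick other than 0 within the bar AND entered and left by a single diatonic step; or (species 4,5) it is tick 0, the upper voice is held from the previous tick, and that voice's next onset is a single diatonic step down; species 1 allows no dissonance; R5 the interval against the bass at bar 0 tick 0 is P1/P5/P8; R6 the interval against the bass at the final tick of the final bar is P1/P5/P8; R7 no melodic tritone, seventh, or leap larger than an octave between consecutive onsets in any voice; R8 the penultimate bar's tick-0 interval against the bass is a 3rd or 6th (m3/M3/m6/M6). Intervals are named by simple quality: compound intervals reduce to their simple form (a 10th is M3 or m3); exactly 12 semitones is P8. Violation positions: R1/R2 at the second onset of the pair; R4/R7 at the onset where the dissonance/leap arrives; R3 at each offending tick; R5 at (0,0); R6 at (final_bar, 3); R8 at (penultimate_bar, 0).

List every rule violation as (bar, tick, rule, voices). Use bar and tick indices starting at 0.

bar 0: v0=F3 v1=F4 v2=C5 v3=A4 downbeat M3
bar 1: v0=E3 v1=C4 v2=G4 v3=E4 downbeat P8
bar 2: v0=G3 v1=E4 v2=A4 v3=D4 downbeat P5
bar 3: v0=A3 v1=C4 v2=G4 v3=E4 downbeat P5
bar 4: v0=C4 v1=A4 v2=E5 v3=E5 downbeat M3
bar 5: v0=G3 v1=E4 v2=B4 v3=G4 downbeat P8
bar 6: v0=F3 v1=F4 v2=C5 v3=A4 downbeat M3
  -> R3 @ bar 0 tick 0 v(2, 3): C5 above A4
  -> R5 @ bar 0 tick 0 v(0, 3): opens on M3
  -> R3 @ bar 0 tick 1 v(2, 3): C5 above A4
  -> R3 @ bar 0 tick 2 v(2, 3): C5 above A4
  -> R3 @ bar 0 tick 3 v(2, 3): C5 above A4
  -> R1 @ bar 1 tick 0 v(1, 2): F4/C5 P5 -> C4/G4 P5 similar
  -> R2 @ bar 1 tick 0 v(0, 3): F3/A4 M3 -> E3/E4 P8 similar
  -> R3 @ bar 1 tick 0 v(2, 3): G4 above E4
  -> R3 @ bar 1 tick 1 v(2, 3): G4 above E4
  -> R3 @ bar 1 tick 2 v(2, 3): G4 above E4
  -> R3 @ bar 1 tick 3 v(2, 3): G4 above E4
  -> R3 @ bar 2 tick 0 v(2, 3): A4 above D4
  -> R4 @ bar 2 tick 0 v(0, 2): G3/A4 M2 untreated
  -> R3 @ bar 2 tick 1 v(2, 3): A4 above D4
  -> R3 @ bar 2 tick 2 v(2, 3): A4 above D4
  -> R3 @ bar 2 tick 3 v(2, 3): A4 above D4
  -> R1 @ bar 3 tick 0 v(0, 3): G3/D4 P5 -> A3/E4 P5 similar
  -> R2 @ bar 3 tick 0 v(1, 2): E4/A4 P4 -> C4/G4 P5 similar
  -> R3 @ bar 3 tick 0 v(2, 3): G4 above E4
  -> R4 @ bar 3 tick 0 v(0, 2): A3/G4 m7 untreated
  -> R3 @ bar 3 tick 1 v(2, 3): G4 above E4
  -> R3 @ bar 3 tick 2 v(2, 3): G4 above E4
  -> R3 @ bar 3 tick 3 v(2, 3): G4 above E4
  -> R1 @ bar 4 tick 0 v(1, 2): C4/G4 P5 -> A4/E5 P5 similar
  -> R2 @ bar 4 tick 0 v(1, 3): C4/E4 M3 -> A4/E5 P5 similar
  -> R2 @ bar 4 tick 0 v(2, 3): G4/E4 m3 -> E5/E5 P1 similar
  -> R1 @ bar 5 tick 0 v(1, 2): A4/E5 P5 -> E4/B4 P5 similar
  -> R2 @ bar 5 tick 0 v(0, 3): C4/E5 M3 -> G3/G4 P8 similar
  -> R3 @ bar 5 tick 0 v(2, 3): B4 above G4
  -> R8 @ bar 5 tick 0 v(0, 3): penult P8 not 3rd/6th
  -> R3 @ bar 5 tick 1 v(2, 3): B4 above G4
  -> R3 @ bar 5 tick 2 v(2, 3): B4 above G4
  -> R3 @ bar 5 tick 3 v(2, 3): B4 above G4
  -> R1 @ bar 6 tick 0 v(1, 2): E4/B4 P5 -> F4/C5 P5 similar
  -> R3 @ bar 6 tick 0 v(2, 3): C5 above A4
  -> R3 @ bar 6 tick 1 v(2, 3): C5 above A4
  -> R3 @ bar 6 tick 2 v(2, 3): C5 above A4
  -> R3 @ bar 6 tick 3 v(2, 3): C5 above A4
  -> R6 @ bar 6 tick 3 v(0, 3): closes on M3

(0, 0, R3, (2, 3))
(0, 0, R5, (0, 3))
(0, 1, R3, (2, 3))
(0, 2, R3, (2, 3))
(0, 3, R3, (2, 3))
(1, 0, R1, (1, 2))
(1, 0, R2, (0, 3))
(1, 0, R3, (2, 3))
(1, 1, R3, (2, 3))
(1, 2, R3, (2, 3))
(1, 3, R3, (2, 3))
(2, 0, R3, (2, 3))
(2, 0, R4, (0, 2))
(2, 1, R3, (2, 3))
(2, 2, R3, (2, 3))
(2, 3, R3, (2, 3))
(3, 0, R1, (0, 3))
(3, 0, R2, (1, 2))
(3, 0, R3, (2, 3))
(3, 0, R4, (0, 2))
(3, 1, R3, (2, 3))
(3, 2, R3, (2, 3))
(3, 3, R3, (2, 3))
(4, 0, R1, (1, 2))
(4, 0, R2, (1, 3))
(4, 0, R2, (2, 3))
(5, 0, R1, (1, 2))
(5, 0, R2, (0, 3))
(5, 0, R3, (2, 3))
(5, 0, R8, (0, 3))
(5, 1, R3, (2, 3))
(5, 2, R3, (2, 3))
(5, 3, R3, (2, 3))
(6, 0, R1, (1, 2))
(6, 0, R3, (2, 3))
(6, 1, R3, (2, 3))
(6, 2, R3, (2, 3))
(6, 3, R3, (2, 3))
(6, 3, R6, (0, 3))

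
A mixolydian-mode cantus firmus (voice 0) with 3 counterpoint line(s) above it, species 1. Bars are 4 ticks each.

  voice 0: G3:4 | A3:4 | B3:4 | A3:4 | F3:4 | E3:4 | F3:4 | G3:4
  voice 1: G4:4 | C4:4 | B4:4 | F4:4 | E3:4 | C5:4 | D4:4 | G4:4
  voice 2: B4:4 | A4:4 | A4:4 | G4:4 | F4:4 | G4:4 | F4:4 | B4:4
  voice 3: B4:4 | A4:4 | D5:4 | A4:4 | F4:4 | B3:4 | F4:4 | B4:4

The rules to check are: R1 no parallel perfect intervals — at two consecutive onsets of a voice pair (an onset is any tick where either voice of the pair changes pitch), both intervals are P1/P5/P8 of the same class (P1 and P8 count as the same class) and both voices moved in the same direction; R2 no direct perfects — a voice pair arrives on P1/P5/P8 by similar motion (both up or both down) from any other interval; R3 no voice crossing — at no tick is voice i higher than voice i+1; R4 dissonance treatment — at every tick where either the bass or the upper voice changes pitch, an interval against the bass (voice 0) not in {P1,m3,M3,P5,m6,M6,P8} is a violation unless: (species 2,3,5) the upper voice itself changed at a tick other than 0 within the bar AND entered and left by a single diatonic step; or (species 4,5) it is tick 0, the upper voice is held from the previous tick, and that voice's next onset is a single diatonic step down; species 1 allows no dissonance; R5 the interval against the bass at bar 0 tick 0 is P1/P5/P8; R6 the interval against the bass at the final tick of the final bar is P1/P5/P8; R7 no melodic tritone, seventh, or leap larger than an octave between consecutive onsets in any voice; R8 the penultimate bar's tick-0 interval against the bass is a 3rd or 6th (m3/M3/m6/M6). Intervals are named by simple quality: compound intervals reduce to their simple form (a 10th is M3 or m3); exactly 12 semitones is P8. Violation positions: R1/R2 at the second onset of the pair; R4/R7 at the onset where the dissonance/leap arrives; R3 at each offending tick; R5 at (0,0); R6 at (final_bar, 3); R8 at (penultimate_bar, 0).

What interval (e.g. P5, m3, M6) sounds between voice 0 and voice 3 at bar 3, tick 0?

voice 0=A3 voice 3=A4 -> P8

P8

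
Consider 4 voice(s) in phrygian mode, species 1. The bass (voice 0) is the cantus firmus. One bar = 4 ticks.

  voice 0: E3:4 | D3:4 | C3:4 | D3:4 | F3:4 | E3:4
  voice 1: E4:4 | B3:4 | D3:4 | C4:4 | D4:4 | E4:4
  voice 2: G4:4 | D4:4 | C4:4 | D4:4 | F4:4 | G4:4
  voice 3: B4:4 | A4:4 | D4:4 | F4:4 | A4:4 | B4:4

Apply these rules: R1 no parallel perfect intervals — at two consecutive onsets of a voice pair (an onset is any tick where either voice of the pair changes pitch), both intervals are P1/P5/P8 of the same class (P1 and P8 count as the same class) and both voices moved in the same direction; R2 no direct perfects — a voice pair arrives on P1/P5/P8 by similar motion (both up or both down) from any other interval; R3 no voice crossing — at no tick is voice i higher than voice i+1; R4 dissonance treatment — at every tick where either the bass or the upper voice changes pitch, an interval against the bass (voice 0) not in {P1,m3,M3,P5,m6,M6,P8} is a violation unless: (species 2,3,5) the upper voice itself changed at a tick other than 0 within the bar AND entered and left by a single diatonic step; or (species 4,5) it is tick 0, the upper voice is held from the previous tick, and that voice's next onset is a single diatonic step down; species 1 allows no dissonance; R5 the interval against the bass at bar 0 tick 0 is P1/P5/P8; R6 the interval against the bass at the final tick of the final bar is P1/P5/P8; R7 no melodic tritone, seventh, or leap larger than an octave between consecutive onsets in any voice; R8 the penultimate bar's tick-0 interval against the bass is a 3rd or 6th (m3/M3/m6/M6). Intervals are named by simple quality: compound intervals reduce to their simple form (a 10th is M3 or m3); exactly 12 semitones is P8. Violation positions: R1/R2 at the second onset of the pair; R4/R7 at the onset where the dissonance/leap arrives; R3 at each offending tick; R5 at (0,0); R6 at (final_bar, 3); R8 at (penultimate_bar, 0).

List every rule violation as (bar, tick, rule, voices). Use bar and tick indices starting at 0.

bar 0: v0=E3 v1=E4 v2=G4 v3=B4 downbeat P5
bar 1: v0=D3 v1=B3 v2=D4 v3=A4 downbeat P5
bar 2: v0=C3 v1=D3 v2=C4 v3=D4 downbeat M2
bar 3: v0=D3 v1=C4 v2=D4 v3=F4 downbeat m3
bar 4: v0=F3 v1=D4 v2=F4 v3=A4 downbeat M3
bar 5: v0=E3 v1=E4 v2=G4 v3=B4 downbeat P5
  -> R5 @ bar 0 tick 0 v(0, 2): opens on m3
  -> R1 @ bar 1 tick 0 v(0, 3): E3/B4 P5 -> D3/A4 P5 similar
  -> R2 @ bar 1 tick 0 v(0, 2): E3/G4 m3 -> D3/D4 P8 similar
  -> R2 @ bar 1 tick 0 v(2, 3): G4/B4 M3 -> D4/A4 P5 similar
  -> R1 @ bar 2 tick 0 v(0, 2): D3/D4 P8 -> C3/C4 P8 similar
  -> R2 @ bar 2 tick 0 v(1, 3): B3/A4 m7 -> D3/D4 P8 similar
  -> R4 @ bar 2 tick 0 v(0, 1): C3/D3 M2 untreated
  -> R4 @ bar 2 tick 0 v(0, 3): C3/D4 M2 untreated
  -> R1 @ bar 3 tick 0 v(0, 2): C3/C4 P8 -> D3/D4 P8 similar
  -> R4 @ bar 3 tick 0 v(0, 1): D3/C4 m7 untreated
  -> R7 @ bar 3 tick 0 v(1,): D3->C4 leap 10st
  -> R1 @ bar 4 tick 0 v(0, 2): D3/D4 P8 -> F3/F4 P8 similar
  -> R2 @ bar 4 tick 0 v(1, 3): C4/F4 P4 -> D4/A4 P5 similar
  -> R8 @ bar 4 tick 0 v(0, 2): penult P8 not 3rd/6th
  -> R1 @ bar 5 tick 0 v(1, 3): D4/A4 P5 -> E4/B4 P5 similar
  -> R6 @ bar 5 tick 3 v(0, 2): closes on m3

(0, 0, R5, (0, 2))
(1, 0, R1, (0, 3))
(1, 0, R2, (0, 2))
(1, 0, R2, (2, 3))
(2, 0, R1, (0, 2))
(2, 0, R2, (1, 3))
(2, 0, R4, (0, 1))
(2, 0, R4, (0, 3))
(3, 0, R1, (0, 2))
(3, 0, R4, (0, 1))
(3, 0, R7, (1,))
(4, 0, R1, (0, 2))
(4, 0, R2, (1, 3))
(4, 0, R8, (0, 2))
(5, 0, R1, (1, 3))
(5, 3, R6, (0, 2))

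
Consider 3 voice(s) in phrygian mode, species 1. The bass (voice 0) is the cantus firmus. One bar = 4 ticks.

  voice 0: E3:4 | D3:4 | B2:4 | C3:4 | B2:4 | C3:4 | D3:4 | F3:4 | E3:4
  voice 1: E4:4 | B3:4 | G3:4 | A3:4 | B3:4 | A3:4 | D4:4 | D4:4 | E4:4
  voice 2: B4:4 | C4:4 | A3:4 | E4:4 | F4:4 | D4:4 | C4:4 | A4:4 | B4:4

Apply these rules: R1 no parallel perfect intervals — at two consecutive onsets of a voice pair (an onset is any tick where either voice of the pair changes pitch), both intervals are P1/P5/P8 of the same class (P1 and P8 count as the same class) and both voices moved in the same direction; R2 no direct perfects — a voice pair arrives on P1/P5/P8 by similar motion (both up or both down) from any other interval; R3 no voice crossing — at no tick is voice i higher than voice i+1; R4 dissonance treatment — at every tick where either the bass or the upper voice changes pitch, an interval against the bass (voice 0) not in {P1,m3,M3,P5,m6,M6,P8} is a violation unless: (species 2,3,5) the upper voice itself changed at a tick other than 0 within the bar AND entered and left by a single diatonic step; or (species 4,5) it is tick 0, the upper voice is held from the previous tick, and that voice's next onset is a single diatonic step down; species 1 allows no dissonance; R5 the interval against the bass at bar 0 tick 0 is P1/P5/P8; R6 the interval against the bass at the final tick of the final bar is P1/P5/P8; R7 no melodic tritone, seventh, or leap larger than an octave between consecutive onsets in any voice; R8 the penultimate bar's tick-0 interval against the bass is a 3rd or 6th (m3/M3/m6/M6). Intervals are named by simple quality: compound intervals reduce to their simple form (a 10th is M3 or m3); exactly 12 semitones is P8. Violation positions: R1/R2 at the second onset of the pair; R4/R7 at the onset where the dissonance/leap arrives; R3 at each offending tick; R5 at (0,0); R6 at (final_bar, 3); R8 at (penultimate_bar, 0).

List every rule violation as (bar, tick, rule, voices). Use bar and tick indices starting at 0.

(1, 0, R4, (0, 2))
(1, 0, R7, (2,))
(2, 0, R4, (0, 2))
(3, 0, R2, (1, 2))
(4, 0, R4, (0, 2))
(5, 0, R4, (0, 2))
(6, 0, R2, (0, 1))
(6, 0, R3, (1, 2))
(6, 0, R4, (0, 2))
(6, 1, R3, (1, 2))
(6, 2, R3, (1, 2))
(6, 3, R3, (1, 2))
(8, 0, R1, (1, 2))

bar 0: v0=E3 v1=E4 v2=B4 downbeat P5
bar 1: v0=D3 v1=B3 v2=C4 downbeat m7
bar 2: v0=B2 v1=G3 v2=A3 downbeat m7
bar 3: v0=C3 v1=A3 v2=E4 downbeat M3
bar 4: v0=B2 v1=B3 v2=F4 downbeat TT
bar 5: v0=C3 v1=A3 v2=D4 downbeat M2
bar 6: v0=D3 v1=D4 v2=C4 downbeat m7
bar 7: v0=F3 v1=D4 v2=A4 downbeat M3
bar 8: v0=E3 v1=E4 v2=B4 downbeat P5
  -> R4 @ bar 1 tick 0 v(0, 2): D3/C4 m7 untreated
  -> R7 @ bar 1 tick 0 v(2,): B4->C4 leap 11st
  -> R4 @ bar 2 tick 0 v(0, 2): B2/A3 m7 untreated
  -> R2 @ bar 3 tick 0 v(1, 2): G3/A3 M2 -> A3/E4 P5 similar
  -> R4 @ bar 4 tick 0 v(0, 2): B2/F4 TT untreated
  -> R4 @ bar 5 tick 0 v(0, 2): C3/D4 M2 untreated
  -> R2 @ bar 6 tick 0 v(0, 1): C3/A3 M6 -> D3/D4 P8 similar
  -> R3 @ bar 6 tick 0 v(1, 2): D4 above C4
  -> R4 @ bar 6 tick 0 v(0, 2): D3/C4 m7 untreated
  -> R3 @ bar 6 tick 1 v(1, 2): D4 above C4
  -> R3 @ bar 6 tick 2 v(1, 2): D4 above C4
  -> R3 @ bar 6 tick 3 v(1, 2): D4 above C4
  -> R1 @ bar 8 tick 0 v(1, 2): D4/A4 P5 -> E4/B4 P5 similar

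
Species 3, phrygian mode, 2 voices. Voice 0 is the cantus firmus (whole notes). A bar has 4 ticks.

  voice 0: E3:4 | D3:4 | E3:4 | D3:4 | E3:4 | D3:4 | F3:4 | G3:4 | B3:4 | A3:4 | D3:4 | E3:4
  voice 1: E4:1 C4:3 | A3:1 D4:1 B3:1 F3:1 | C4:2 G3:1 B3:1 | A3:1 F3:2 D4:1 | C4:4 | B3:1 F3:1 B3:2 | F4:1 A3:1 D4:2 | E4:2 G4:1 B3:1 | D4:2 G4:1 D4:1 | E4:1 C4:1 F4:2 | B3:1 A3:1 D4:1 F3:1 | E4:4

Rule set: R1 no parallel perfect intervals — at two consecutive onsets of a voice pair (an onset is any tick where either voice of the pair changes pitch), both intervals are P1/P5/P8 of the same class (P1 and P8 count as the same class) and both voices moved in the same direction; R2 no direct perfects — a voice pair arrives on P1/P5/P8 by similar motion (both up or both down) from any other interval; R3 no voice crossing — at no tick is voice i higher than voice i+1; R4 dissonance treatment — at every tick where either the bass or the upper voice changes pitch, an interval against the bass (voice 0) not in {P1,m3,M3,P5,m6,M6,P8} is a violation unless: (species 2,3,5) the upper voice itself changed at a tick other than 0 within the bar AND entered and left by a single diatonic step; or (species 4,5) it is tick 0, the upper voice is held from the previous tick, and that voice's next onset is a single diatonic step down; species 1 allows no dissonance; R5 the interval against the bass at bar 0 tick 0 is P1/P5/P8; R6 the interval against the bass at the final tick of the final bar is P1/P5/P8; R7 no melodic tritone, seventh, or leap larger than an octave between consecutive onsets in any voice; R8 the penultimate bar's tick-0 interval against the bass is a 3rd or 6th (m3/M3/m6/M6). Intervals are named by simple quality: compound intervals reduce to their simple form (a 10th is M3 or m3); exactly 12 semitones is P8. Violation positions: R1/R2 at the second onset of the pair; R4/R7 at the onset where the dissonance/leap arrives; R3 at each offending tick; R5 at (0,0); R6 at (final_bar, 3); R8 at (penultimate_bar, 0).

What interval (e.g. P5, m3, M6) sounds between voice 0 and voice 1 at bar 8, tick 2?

voice 0=B3 voice 1=G4 -> m6

m6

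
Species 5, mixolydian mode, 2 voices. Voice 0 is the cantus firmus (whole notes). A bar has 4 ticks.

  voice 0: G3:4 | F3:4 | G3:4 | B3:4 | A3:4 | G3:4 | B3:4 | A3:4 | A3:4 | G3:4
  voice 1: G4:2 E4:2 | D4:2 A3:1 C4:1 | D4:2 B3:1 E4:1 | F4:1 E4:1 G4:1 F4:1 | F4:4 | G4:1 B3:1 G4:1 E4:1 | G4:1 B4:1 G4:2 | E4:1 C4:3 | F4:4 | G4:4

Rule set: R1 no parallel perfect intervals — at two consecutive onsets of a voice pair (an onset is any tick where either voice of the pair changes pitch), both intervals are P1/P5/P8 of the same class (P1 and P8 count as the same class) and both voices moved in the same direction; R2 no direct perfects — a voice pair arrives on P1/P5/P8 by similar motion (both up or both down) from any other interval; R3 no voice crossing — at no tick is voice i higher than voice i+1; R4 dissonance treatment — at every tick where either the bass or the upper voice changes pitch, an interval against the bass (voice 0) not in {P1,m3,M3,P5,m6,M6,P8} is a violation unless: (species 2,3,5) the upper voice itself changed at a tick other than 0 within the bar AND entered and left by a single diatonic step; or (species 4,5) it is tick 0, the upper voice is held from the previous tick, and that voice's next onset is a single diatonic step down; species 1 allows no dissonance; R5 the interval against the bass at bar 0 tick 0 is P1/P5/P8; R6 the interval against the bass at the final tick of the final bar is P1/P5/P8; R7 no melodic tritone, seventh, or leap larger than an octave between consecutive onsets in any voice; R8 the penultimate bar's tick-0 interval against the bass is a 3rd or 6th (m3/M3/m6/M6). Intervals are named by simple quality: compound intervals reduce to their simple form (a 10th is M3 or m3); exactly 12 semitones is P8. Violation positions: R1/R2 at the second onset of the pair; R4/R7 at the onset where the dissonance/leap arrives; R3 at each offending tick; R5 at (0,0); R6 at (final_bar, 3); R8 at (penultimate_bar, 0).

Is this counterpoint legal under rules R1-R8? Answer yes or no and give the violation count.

bar 0: v0=G3 v1=G4 (P8)
bar 1: v0=F3 v1=D4 (M6)
bar 2: v0=G3 v1=D4 (P5)
bar 3: v0=B3 v1=F4 (TT)
bar 4: v0=A3 v1=F4 (m6)
bar 5: v0=G3 v1=G4 (P8)
bar 6: v0=B3 v1=G4 (m6)
bar 7: v0=A3 v1=E4 (P5)
bar 8: v0=A3 v1=F4 (m6)
bar 9: v0=G3 v1=G4 (P8)
  R1 @ bar2.0: F3/C4 P5 -> G3/D4 P5 similar
  R4 @ bar3.0: B3/F4 TT untreated
  R4 @ bar3.1: B3/E4 P4 untreated
  R2 @ bar7.0: B3/G4 m6 -> A3/E4 P5 similar

No (4 violations)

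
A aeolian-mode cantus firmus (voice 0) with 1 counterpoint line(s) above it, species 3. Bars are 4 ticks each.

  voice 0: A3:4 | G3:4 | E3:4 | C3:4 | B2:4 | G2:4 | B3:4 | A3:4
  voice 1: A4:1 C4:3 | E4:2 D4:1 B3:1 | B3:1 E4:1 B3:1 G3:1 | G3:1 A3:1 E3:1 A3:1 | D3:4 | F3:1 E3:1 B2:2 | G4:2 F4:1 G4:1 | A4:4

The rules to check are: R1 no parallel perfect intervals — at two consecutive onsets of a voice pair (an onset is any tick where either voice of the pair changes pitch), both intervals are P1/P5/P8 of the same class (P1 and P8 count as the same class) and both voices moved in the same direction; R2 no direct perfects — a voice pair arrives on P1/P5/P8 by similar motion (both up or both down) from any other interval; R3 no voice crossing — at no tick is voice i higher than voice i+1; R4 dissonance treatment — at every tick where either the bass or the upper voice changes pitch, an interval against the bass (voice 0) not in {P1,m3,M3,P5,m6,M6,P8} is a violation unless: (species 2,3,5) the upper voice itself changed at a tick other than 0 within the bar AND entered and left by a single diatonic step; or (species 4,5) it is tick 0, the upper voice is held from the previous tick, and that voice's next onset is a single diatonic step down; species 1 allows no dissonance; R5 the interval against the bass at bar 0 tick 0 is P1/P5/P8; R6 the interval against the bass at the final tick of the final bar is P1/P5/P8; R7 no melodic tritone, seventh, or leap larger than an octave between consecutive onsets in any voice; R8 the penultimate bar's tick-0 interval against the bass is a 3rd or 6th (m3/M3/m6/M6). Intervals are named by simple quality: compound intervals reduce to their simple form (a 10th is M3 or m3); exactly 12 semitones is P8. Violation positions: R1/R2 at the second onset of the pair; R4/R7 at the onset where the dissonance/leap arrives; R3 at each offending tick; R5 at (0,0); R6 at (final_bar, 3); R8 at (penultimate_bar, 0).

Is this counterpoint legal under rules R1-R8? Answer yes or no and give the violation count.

bar 0: v0=A3 v1=A4 (P8)
bar 1: v0=G3 v1=E4 (M6)
bar 2: v0=E3 v1=B3 (P5)
bar 3: v0=C3 v1=G3 (P5)
bar 4: v0=B2 v1=D3 (m3)
bar 5: v0=G2 v1=F3 (m7)
bar 6: v0=B3 v1=G4 (m6)
bar 7: v0=A3 v1=A4 (P8)
  R4 @ bar5.0: G2/F3 m7 untreated
  R7 @ bar6.0: G2->B3 leap 16st
  R7 @ bar6.0: B2->G4 leap 20st

No (3 violations)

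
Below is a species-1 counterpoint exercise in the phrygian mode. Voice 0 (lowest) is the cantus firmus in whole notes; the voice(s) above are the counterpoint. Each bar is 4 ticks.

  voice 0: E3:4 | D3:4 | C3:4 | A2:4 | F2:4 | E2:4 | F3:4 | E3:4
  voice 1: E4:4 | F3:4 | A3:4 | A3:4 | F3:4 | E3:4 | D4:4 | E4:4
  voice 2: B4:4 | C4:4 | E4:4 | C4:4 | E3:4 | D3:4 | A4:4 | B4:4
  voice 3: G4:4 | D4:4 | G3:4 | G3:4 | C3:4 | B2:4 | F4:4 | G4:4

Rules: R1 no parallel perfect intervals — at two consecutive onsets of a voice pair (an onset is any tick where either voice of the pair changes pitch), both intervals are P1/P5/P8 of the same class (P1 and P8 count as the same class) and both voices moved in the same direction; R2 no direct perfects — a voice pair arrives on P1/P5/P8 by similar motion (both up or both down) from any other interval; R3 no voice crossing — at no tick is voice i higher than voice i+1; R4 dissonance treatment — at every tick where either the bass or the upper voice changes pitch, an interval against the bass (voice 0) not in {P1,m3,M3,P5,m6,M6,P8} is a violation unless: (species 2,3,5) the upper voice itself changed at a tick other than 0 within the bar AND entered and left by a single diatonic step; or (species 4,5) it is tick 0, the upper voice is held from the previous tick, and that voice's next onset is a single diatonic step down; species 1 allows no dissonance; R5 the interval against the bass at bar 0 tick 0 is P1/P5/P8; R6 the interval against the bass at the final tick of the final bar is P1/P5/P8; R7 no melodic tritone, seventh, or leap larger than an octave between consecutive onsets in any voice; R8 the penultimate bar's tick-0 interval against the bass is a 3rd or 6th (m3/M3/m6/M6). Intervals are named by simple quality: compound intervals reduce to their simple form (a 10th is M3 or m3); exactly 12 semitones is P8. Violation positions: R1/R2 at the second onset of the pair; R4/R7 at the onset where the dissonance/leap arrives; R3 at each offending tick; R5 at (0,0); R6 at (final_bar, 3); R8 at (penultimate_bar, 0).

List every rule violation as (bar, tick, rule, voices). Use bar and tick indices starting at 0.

(0, 0, R3, (2, 3))
(0, 0, R5, (0, 3))
(0, 1, R3, (2, 3))
(0, 2, R3, (2, 3))
(0, 3, R3, (2, 3))
(1, 0, R1, (1, 2))
(1, 0, R2, (0, 3))
(1, 0, R4, (0, 2))
(1, 0, R7, (1,))
(1, 0, R7, (2,))
(2, 0, R1, (1, 2))
(2, 0, R2, (0, 3))
(2, 0, R3, (2, 3))
(2, 1, R3, (2, 3))
(2, 2, R3, (2, 3))
(2, 3, R3, (2, 3))
(3, 0, R3, (2, 3))
(3, 0, R4, (0, 3))
(3, 1, R3, (2, 3))
(3, 2, R3, (2, 3))
(3, 3, R3, (2, 3))
(4, 0, R1, (0, 1))
(4, 0, R2, (0, 3))
(4, 0, R3, (1, 2))
(4, 0, R3, (2, 3))
(4, 0, R4, (0, 2))
(4, 1, R3, (1, 2))
(4, 1, R3, (2, 3))
(4, 2, R3, (1, 2))
(4, 2, R3, (2, 3))
(4, 3, R3, (1, 2))
(4, 3, R3, (2, 3))
(5, 0, R1, (0, 1))
(5, 0, R1, (0, 3))
(5, 0, R3, (1, 2))
(5, 0, R3, (2, 3))
(5, 0, R4, (0, 2))
(5, 1, R3, (1, 2))
(5, 1, R3, (2, 3))
(5, 2, R3, (1, 2))
(5, 2, R3, (2, 3))
(5, 3, R3, (1, 2))
(5, 3, R3, (2, 3))
(6, 0, R2, (0, 3))
(6, 0, R2, (1, 2))
(6, 0, R3, (2, 3))
(6, 0, R7, (0,))
(6, 0, R7, (1,))
(6, 0, R7, (2,))
(6, 0, R7, (3,))
(6, 0, R8, (0, 3))
(6, 1, R3, (2, 3))
(6, 2, R3, (2, 3))
(6, 3, R3, (2, 3))
(7, 0, R1, (1, 2))
(7, 0, R3, (2, 3))
(7, 1, R3, (2, 3))
(7, 2, R3, (2, 3))
(7, 3, R3, (2, 3))
(7, 3, R6, (0, 3))

bar 0: v0=E3 v1=E4 v2=B4 v3=G4 downbeat m3
bar 1: v0=D3 v1=F3 v2=C4 v3=D4 downbeat P8
bar 2: v0=C3 v1=A3 v2=E4 v3=G3 downbeat P5
bar 3: v0=A2 v1=A3 v2=C4 v3=G3 downbeat m7
bar 4: v0=F2 v1=F3 v2=E3 v3=C3 downbeat P5
bar 5: v0=E2 v1=E3 v2=D3 v3=B2 downbeat P5
bar 6: v0=F3 v1=D4 v2=A4 v3=F4 downbeat P8
bar 7: v0=E3 v1=E4 v2=B4 v3=G4 downbeat m3
  -> R3 @ bar 0 tick 0 v(2, 3): B4 above G4
  -> R5 @ bar 0 tick 0 v(0, 3): opens on m3
  -> R3 @ bar 0 tick 1 v(2, 3): B4 above G4
  -> R3 @ bar 0 tick 2 v(2, 3): B4 above G4
  -> R3 @ bar 0 tick 3 v(2, 3): B4 above G4
  -> R1 @ bar 1 tick 0 v(1, 2): E4/B4 P5 -> F3/C4 P5 similar
  -> R2 @ bar 1 tick 0 v(0, 3): E3/G4 m3 -> D3/D4 P8 similar
  -> R4 @ bar 1 tick 0 v(0, 2): D3/C4 m7 untreated
  -> R7 @ bar 1 tick 0 v(1,): E4->F3 leap 11st
  -> R7 @ bar 1 tick 0 v(2,): B4->C4 leap 11st
  -> R1 @ bar 2 tick 0 v(1, 2): F3/C4 P5 -> A3/E4 P5 similar
  -> R2 @ bar 2 tick 0 v(0, 3): D3/D4 P8 -> C3/G3 P5 similar
  -> R3 @ bar 2 tick 0 v(2, 3): E4 above G3
  -> R3 @ bar 2 tick 1 v(2, 3): E4 above G3
  -> R3 @ bar 2 tick 2 v(2, 3): E4 above G3
  -> R3 @ bar 2 tick 3 v(2, 3): E4 above G3
  -> R3 @ bar 3 tick 0 v(2, 3): C4 above G3
  -> R4 @ bar 3 tick 0 v(0, 3): A2/G3 m7 untreated
  -> R3 @ bar 3 tick 1 v(2, 3): C4 above G3
  -> R3 @ bar 3 tick 2 v(2, 3): C4 above G3
  -> R3 @ bar 3 tick 3 v(2, 3): C4 above G3
  -> R1 @ bar 4 tick 0 v(0, 1): A2/A3 P8 -> F2/F3 P8 similar
  -> R2 @ bar 4 tick 0 v(0, 3): A2/G3 m7 -> F2/C3 P5 similar
  -> R3 @ bar 4 tick 0 v(1, 2): F3 above E3
  -> R3 @ bar 4 tick 0 v(2, 3): E3 above C3
  -> R4 @ bar 4 tick 0 v(0, 2): F2/E3 M7 untreated
  -> R3 @ bar 4 tick 1 v(1, 2): F3 above E3
  -> R3 @ bar 4 tick 1 v(2, 3): E3 above C3
  -> R3 @ bar 4 tick 2 v(1, 2): F3 above E3
  -> R3 @ bar 4 tick 2 v(2, 3): E3 above C3
  -> R3 @ bar 4 tick 3 v(1, 2): F3 above E3
  -> R3 @ bar 4 tick 3 v(2, 3): E3 above C3
  -> R1 @ bar 5 tick 0 v(0, 1): F2/F3 P8 -> E2/E3 P8 similar
  -> R1 @ bar 5 tick 0 v(0, 3): F2/C3 P5 -> E2/B2 P5 similar
  -> R3 @ bar 5 tick 0 v(1, 2): E3 above D3
  -> R3 @ bar 5 tick 0 v(2, 3): D3 above B2
  -> R4 @ bar 5 tick 0 v(0, 2): E2/D3 m7 untreated
  -> R3 @ bar 5 tick 1 v(1, 2): E3 above D3
  -> R3 @ bar 5 tick 1 v(2, 3): D3 above B2
  -> R3 @ bar 5 tick 2 v(1, 2): E3 above D3
  -> R3 @ bar 5 tick 2 v(2, 3): D3 above B2
  -> R3 @ bar 5 tick 3 v(1, 2): E3 above D3
  -> R3 @ bar 5 tick 3 v(2, 3): D3 above B2
  -> R2 @ bar 6 tick 0 v(0, 3): E2/B2 P5 -> F3/F4 P8 similar
  -> R2 @ bar 6 tick 0 v(1, 2): E3/D3 M2 -> D4/A4 P5 similar
  -> R3 @ bar 6 tick 0 v(2, 3): A4 above F4
  -> R7 @ bar 6 tick 0 v(0,): E2->F3 leap 13st
  -> R7 @ bar 6 tick 0 v(1,): E3->D4 leap 10st
  -> R7 @ bar 6 tick 0 v(2,): D3->A4 leap 19st
  -> R7 @ bar 6 tick 0 v(3,): B2->F4 leap 18st
  -> R8 @ bar 6 tick 0 v(0, 3): penult P8 not 3rd/6th
  -> R3 @ bar 6 tick 1 v(2, 3): A4 above F4
  -> R3 @ bar 6 tick 2 v(2, 3): A4 above F4
  -> R3 @ bar 6 tick 3 v(2, 3): A4 above F4
  -> R1 @ bar 7 tick 0 v(1, 2): D4/A4 P5 -> E4/B4 P5 similar
  -> R3 @ bar 7 tick 0 v(2, 3): B4 above G4
  -> R3 @ bar 7 tick 1 v(2, 3): B4 above G4
  -> R3 @ bar 7 tick 2 v(2, 3): B4 above G4
  -> R3 @ bar 7 tick 3 v(2, 3): B4 above G4
  -> R6 @ bar 7 tick 3 v(0, 3): closes on m3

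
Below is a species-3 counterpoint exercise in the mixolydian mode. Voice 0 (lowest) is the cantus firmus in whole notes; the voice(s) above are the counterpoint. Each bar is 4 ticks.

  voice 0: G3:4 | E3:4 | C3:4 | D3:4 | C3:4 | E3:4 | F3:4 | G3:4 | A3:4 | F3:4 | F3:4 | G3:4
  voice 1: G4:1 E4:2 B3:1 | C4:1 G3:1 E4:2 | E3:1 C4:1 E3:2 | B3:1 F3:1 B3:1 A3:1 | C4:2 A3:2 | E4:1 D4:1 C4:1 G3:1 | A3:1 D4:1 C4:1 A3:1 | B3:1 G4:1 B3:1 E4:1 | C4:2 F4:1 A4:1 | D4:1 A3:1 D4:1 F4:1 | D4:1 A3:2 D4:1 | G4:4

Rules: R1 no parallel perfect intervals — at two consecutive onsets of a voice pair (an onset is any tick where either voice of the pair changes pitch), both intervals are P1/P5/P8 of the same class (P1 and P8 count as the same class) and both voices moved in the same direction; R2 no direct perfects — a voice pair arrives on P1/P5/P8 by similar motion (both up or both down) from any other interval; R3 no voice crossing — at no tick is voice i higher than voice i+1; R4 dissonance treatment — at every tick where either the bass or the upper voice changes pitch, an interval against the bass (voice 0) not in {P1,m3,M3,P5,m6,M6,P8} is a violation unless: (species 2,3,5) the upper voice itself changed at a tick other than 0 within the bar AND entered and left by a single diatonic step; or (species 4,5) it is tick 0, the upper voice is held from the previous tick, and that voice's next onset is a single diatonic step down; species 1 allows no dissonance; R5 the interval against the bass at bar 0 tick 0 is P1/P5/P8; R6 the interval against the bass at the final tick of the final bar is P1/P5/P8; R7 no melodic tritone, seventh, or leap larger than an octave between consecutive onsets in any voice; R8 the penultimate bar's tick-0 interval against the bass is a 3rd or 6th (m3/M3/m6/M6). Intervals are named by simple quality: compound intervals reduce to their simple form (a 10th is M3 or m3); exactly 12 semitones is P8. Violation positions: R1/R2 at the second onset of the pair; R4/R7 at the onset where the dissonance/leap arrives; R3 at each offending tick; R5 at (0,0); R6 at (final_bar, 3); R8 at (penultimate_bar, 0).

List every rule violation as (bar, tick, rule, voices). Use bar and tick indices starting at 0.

(3, 1, R7, (1,))
(3, 2, R7, (1,))
(5, 0, R2, (0, 1))
(11, 0, R2, (0, 1))

bar 0: v0=G3 v1=G4 downbeat P8
bar 1: v0=E3 v1=C4 downbeat m6
bar 2: v0=C3 v1=E3 downbeat M3
bar 3: v0=D3 v1=B3 downbeat M6
bar 4: v0=C3 v1=C4 downbeat P8
bar 5: v0=E3 v1=E4 downbeat P8
bar 6: v0=F3 v1=A3 downbeat M3
bar 7: v0=G3 v1=B3 downbeat M3
bar 8: v0=A3 v1=C4 downbeat m3
bar 9: v0=F3 v1=D4 downbeat M6
bar 10: v0=F3 v1=D4 downbeat M6
bar 11: v0=G3 v1=G4 downbeat P8
  -> R7 @ bar 3 tick 1 v(1,): B3->F3 leap 6st
  -> R7 @ bar 3 tick 2 v(1,): F3->B3 leap 6st
  -> R2 @ bar 5 tick 0 v(0, 1): C3/A3 M6 -> E3/E4 P8 similar
  -> R2 @ bar 11 tick 0 v(0, 1): F3/D4 M6 -> G3/G4 P8 similar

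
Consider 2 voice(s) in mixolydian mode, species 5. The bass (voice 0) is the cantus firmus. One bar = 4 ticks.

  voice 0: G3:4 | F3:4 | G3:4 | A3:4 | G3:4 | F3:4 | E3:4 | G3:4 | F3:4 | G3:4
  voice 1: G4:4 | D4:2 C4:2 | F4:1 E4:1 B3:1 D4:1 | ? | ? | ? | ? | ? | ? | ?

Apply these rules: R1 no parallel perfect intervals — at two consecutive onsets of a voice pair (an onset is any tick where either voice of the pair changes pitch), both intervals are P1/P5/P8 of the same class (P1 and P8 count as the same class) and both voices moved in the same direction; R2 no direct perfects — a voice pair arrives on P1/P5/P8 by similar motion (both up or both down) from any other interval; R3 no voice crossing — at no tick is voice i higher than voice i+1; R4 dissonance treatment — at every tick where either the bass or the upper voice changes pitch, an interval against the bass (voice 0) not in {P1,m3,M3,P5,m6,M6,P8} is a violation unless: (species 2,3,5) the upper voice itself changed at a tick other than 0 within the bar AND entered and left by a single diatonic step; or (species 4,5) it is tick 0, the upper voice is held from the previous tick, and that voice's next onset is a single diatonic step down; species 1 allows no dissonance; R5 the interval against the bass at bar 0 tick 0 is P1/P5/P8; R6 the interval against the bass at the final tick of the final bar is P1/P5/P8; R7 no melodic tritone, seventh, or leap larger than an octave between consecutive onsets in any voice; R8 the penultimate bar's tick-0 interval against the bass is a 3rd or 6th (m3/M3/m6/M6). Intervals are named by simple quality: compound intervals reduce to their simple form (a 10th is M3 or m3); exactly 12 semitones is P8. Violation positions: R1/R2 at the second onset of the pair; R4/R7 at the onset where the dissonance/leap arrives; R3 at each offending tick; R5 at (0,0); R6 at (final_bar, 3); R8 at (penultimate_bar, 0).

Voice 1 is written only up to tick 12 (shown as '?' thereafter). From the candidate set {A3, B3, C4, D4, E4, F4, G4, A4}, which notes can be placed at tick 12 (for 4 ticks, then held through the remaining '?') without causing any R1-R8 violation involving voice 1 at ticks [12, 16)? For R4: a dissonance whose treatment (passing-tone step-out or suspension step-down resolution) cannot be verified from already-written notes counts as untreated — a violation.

A3: legal
B3: violates R4
C4: legal
D4: violates R4
E4: violates R1
F4: legal
G4: violates R4
A4: violates R2

{A3, C4, F4}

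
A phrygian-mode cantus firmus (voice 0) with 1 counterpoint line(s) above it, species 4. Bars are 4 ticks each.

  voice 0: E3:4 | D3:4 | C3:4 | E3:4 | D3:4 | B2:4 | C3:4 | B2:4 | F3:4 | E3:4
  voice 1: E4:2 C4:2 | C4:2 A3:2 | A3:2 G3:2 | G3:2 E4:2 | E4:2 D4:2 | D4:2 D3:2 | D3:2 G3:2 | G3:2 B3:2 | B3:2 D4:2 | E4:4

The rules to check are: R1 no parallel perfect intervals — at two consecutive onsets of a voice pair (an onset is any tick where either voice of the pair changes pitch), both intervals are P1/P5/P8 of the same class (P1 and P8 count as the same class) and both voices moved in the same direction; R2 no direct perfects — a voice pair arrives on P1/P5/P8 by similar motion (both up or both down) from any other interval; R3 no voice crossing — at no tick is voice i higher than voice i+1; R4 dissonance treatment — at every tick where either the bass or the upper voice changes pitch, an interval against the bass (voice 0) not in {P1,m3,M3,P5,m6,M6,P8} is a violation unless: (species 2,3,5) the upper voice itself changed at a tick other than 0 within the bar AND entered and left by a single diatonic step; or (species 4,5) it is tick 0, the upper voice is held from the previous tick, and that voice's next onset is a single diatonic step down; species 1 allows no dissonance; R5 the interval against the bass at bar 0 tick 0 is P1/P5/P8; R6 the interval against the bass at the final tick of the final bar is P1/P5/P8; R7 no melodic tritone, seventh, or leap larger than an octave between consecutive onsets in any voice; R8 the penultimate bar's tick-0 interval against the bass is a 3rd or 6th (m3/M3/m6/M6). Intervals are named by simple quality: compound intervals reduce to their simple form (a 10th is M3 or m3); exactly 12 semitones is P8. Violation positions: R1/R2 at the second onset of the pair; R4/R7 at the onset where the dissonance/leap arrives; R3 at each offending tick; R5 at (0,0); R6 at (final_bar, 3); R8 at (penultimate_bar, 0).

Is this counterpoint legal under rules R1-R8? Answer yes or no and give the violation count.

No (5 violations)

bar 0: v0=E3 v1=E4 (P8)
bar 1: v0=D3 v1=C4 (m7)
bar 2: v0=C3 v1=A3 (M6)
bar 3: v0=E3 v1=G3 (m3)
bar 4: v0=D3 v1=E4 (M2)
bar 5: v0=B2 v1=D4 (m3)
bar 6: v0=C3 v1=D3 (M2)
bar 7: v0=B2 v1=G3 (m6)
bar 8: v0=F3 v1=B3 (TT)
bar 9: v0=E3 v1=E4 (P8)
  R4 @ bar1.0: D3/C4 m7 untreated
  R4 @ bar6.0: C3/D3 M2 untreated
  R4 @ bar8.0: F3/B3 TT untreated
  R7 @ bar8.0: B2->F3 leap 6st
  R8 @ bar8.0: penult TT not 3rd/6th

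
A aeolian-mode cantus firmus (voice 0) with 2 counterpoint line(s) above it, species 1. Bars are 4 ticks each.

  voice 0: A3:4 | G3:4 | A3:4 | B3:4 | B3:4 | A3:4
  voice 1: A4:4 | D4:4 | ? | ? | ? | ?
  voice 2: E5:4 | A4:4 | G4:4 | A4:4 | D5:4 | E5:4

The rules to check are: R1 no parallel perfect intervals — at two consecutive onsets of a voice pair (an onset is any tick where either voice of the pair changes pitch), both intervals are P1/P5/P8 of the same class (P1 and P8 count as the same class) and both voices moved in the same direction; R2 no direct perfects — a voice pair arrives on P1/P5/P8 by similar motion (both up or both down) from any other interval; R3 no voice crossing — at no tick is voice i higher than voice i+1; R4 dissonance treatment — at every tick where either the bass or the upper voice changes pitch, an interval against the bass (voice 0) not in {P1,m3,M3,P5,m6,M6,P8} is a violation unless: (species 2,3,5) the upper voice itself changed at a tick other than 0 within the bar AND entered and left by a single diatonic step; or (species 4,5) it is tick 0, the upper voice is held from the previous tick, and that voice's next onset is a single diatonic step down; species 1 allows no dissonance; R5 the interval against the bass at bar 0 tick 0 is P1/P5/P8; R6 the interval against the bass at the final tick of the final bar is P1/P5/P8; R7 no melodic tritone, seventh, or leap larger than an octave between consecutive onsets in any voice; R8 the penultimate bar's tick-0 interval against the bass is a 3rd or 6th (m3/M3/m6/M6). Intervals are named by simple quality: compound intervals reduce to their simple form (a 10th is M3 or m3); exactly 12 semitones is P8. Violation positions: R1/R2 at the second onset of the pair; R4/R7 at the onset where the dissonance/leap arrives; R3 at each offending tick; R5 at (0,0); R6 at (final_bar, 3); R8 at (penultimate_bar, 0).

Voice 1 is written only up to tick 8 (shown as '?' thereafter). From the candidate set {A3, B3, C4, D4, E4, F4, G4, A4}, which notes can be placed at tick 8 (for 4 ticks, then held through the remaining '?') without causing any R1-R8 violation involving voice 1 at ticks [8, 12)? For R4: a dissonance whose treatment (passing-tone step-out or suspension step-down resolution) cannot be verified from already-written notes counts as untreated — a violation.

A3: legal
B3: violates R4
C4: violates R1
D4: violates R4
E4: violates R1
F4: legal
G4: violates R4
A4: violates R2,R3

{A3, F4}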